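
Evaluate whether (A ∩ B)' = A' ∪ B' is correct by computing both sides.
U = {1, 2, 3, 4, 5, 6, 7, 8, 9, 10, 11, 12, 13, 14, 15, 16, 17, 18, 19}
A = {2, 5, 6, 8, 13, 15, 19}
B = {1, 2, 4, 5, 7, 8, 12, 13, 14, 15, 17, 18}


LHS: A ∩ B = {2, 5, 8, 13, 15}
(A ∩ B)' = U \ (A ∩ B) = {1, 3, 4, 6, 7, 9, 10, 11, 12, 14, 16, 17, 18, 19}
A' = {1, 3, 4, 7, 9, 10, 11, 12, 14, 16, 17, 18}, B' = {3, 6, 9, 10, 11, 16, 19}
Claimed RHS: A' ∪ B' = {1, 3, 4, 6, 7, 9, 10, 11, 12, 14, 16, 17, 18, 19}
Identity is VALID: LHS = RHS = {1, 3, 4, 6, 7, 9, 10, 11, 12, 14, 16, 17, 18, 19} ✓

Identity is valid. (A ∩ B)' = A' ∪ B' = {1, 3, 4, 6, 7, 9, 10, 11, 12, 14, 16, 17, 18, 19}


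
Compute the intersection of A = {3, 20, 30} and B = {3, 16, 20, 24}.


A ∩ B = elements in both A and B
A = {3, 20, 30}
B = {3, 16, 20, 24}
A ∩ B = {3, 20}

A ∩ B = {3, 20}


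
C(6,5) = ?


C(n,k) = n! / (k!(n-k)!)
C(6,5) = 6! / (5!1!)
= 6

C(6,5) = 6


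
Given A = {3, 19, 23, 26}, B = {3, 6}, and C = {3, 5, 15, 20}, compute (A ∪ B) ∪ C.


A ∪ B = {3, 6, 19, 23, 26}
(A ∪ B) ∪ C = {3, 5, 6, 15, 19, 20, 23, 26}

A ∪ B ∪ C = {3, 5, 6, 15, 19, 20, 23, 26}


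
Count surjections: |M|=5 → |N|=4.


n = |M| = 5, k = |N| = 4. Surjections via inclusion-exclusion:
S(n,k) = Σ(-1)^i × C(k,i) × (k-i)^n, i=0 to k
i=0: (-1)^0×C(4,0)×4^5 = 1024
i=1: (-1)^1×C(4,1)×3^5 = -972
i=2: (-1)^2×C(4,2)×2^5 = 192
i=3: (-1)^3×C(4,3)×1^5 = -4
i=4: (-1)^4×C(4,4)×0^5 = 0
Total = 240

Number of surjections = 240


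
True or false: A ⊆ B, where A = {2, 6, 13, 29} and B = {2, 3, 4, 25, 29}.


A ⊆ B means every element of A is in B.
Elements in A not in B: {6, 13}
So A ⊄ B.

No, A ⊄ B


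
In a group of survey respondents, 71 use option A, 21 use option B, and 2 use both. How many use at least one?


|A ∪ B| = |A| + |B| - |A ∩ B|
= 71 + 21 - 2
= 90

|A ∪ B| = 90


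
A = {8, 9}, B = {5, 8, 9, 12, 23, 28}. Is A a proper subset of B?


A ⊂ B requires: A ⊆ B AND A ≠ B.
A ⊆ B? Yes
A = B? No
A ⊂ B: Yes (A is a proper subset of B)

Yes, A ⊂ B


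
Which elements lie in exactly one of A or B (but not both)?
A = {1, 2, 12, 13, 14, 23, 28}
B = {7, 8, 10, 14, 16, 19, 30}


A △ B = (A \ B) ∪ (B \ A) = elements in exactly one of A or B
A \ B = {1, 2, 12, 13, 23, 28}
B \ A = {7, 8, 10, 16, 19, 30}
A △ B = {1, 2, 7, 8, 10, 12, 13, 16, 19, 23, 28, 30}

A △ B = {1, 2, 7, 8, 10, 12, 13, 16, 19, 23, 28, 30}


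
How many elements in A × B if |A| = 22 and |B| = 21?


|A × B| = |A| × |B|
= 22 × 21
= 462

|A × B| = 462


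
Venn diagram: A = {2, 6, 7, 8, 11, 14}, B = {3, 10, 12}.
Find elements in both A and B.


A = {2, 6, 7, 8, 11, 14}
B = {3, 10, 12}
Region: in both A and B
Elements: ∅

Elements in both A and B: ∅


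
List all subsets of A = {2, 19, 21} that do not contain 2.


A subset of A that omits 2 is a subset of A \ {2}, so there are 2^(n-1) = 2^2 = 4 of them.
Subsets excluding 2: ∅, {19}, {21}, {19, 21}

Subsets excluding 2 (4 total): ∅, {19}, {21}, {19, 21}


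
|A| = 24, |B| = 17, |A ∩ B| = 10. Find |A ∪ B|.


|A ∪ B| = |A| + |B| - |A ∩ B|
= 24 + 17 - 10
= 31

|A ∪ B| = 31


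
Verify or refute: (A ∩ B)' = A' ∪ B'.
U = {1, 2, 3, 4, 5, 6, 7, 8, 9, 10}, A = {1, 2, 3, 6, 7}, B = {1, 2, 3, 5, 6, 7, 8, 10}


LHS: A ∩ B = {1, 2, 3, 6, 7}
(A ∩ B)' = U \ (A ∩ B) = {4, 5, 8, 9, 10}
A' = {4, 5, 8, 9, 10}, B' = {4, 9}
Claimed RHS: A' ∪ B' = {4, 5, 8, 9, 10}
Identity is VALID: LHS = RHS = {4, 5, 8, 9, 10} ✓

Identity is valid. (A ∩ B)' = A' ∪ B' = {4, 5, 8, 9, 10}


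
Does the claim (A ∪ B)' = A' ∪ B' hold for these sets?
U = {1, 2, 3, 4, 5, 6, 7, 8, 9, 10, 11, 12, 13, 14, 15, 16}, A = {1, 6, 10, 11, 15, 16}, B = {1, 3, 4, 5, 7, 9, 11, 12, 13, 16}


LHS: A ∪ B = {1, 3, 4, 5, 6, 7, 9, 10, 11, 12, 13, 15, 16}
(A ∪ B)' = U \ (A ∪ B) = {2, 8, 14}
A' = {2, 3, 4, 5, 7, 8, 9, 12, 13, 14}, B' = {2, 6, 8, 10, 14, 15}
Claimed RHS: A' ∪ B' = {2, 3, 4, 5, 6, 7, 8, 9, 10, 12, 13, 14, 15}
Identity is INVALID: LHS = {2, 8, 14} but the RHS claimed here equals {2, 3, 4, 5, 6, 7, 8, 9, 10, 12, 13, 14, 15}. The correct form is (A ∪ B)' = A' ∩ B'.

Identity is invalid: (A ∪ B)' = {2, 8, 14} but A' ∪ B' = {2, 3, 4, 5, 6, 7, 8, 9, 10, 12, 13, 14, 15}. The correct De Morgan law is (A ∪ B)' = A' ∩ B'.


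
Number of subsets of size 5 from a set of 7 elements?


C(n,k) = n! / (k!(n-k)!)
C(7,5) = 7! / (5!2!)
= 21

C(7,5) = 21


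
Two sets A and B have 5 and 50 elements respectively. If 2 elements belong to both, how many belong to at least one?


|A ∪ B| = |A| + |B| - |A ∩ B|
= 5 + 50 - 2
= 53

|A ∪ B| = 53


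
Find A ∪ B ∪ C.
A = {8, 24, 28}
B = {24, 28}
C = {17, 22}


A ∪ B = {8, 24, 28}
(A ∪ B) ∪ C = {8, 17, 22, 24, 28}

A ∪ B ∪ C = {8, 17, 22, 24, 28}


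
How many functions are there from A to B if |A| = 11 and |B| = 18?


Each of |A| = 11 inputs maps to any of |B| = 18 outputs.
# functions = |B|^|A| = 18^11
= 64268410079232

Number of functions = 64268410079232


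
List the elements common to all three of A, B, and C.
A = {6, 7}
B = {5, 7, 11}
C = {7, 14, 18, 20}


A ∩ B = {7}
(A ∩ B) ∩ C = {7}

A ∩ B ∩ C = {7}


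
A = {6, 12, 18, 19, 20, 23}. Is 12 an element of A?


A = {6, 12, 18, 19, 20, 23}
Checking if 12 is in A
12 is in A → True

12 ∈ A


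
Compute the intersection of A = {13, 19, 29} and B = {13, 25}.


A ∩ B = elements in both A and B
A = {13, 19, 29}
B = {13, 25}
A ∩ B = {13}

A ∩ B = {13}


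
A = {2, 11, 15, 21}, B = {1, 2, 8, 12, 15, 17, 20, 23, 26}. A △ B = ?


A △ B = (A \ B) ∪ (B \ A) = elements in exactly one of A or B
A \ B = {11, 21}
B \ A = {1, 8, 12, 17, 20, 23, 26}
A △ B = {1, 8, 11, 12, 17, 20, 21, 23, 26}

A △ B = {1, 8, 11, 12, 17, 20, 21, 23, 26}


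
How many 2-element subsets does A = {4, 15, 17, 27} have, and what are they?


|A| = 4, so A has C(4,2) = 6 subsets of size 2.
Enumerate by choosing 2 elements from A at a time:
{4, 15}, {4, 17}, {4, 27}, {15, 17}, {15, 27}, {17, 27}

2-element subsets (6 total): {4, 15}, {4, 17}, {4, 27}, {15, 17}, {15, 27}, {17, 27}


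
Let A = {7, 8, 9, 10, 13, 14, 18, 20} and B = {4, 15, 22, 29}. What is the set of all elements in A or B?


A ∪ B = all elements in A or B (or both)
A = {7, 8, 9, 10, 13, 14, 18, 20}
B = {4, 15, 22, 29}
A ∪ B = {4, 7, 8, 9, 10, 13, 14, 15, 18, 20, 22, 29}

A ∪ B = {4, 7, 8, 9, 10, 13, 14, 15, 18, 20, 22, 29}


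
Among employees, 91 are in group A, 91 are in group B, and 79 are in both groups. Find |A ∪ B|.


|A ∪ B| = |A| + |B| - |A ∩ B|
= 91 + 91 - 79
= 103

|A ∪ B| = 103


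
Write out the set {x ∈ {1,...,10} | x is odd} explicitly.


Checking each candidate:
Condition: odd numbers in {1,...,10}
Result = {1, 3, 5, 7, 9}

{1, 3, 5, 7, 9}


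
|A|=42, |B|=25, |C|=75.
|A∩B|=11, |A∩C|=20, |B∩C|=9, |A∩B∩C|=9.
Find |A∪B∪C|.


|A∪B∪C| = |A|+|B|+|C| - |A∩B|-|A∩C|-|B∩C| + |A∩B∩C|
= 42+25+75 - 11-20-9 + 9
= 142 - 40 + 9
= 111

|A ∪ B ∪ C| = 111


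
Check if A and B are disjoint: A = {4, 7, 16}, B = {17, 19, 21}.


Disjoint means A ∩ B = ∅.
A ∩ B = ∅
A ∩ B = ∅, so A and B are disjoint.

Yes, A and B are disjoint


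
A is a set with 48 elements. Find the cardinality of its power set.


Number of subsets = 2^n
= 2^48
= 281474976710656

|P(A)| = 281474976710656


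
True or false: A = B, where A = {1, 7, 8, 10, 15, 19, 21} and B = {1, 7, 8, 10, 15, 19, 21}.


Two sets are equal iff they have exactly the same elements.
A = {1, 7, 8, 10, 15, 19, 21}
B = {1, 7, 8, 10, 15, 19, 21}
Same elements → A = B

Yes, A = B


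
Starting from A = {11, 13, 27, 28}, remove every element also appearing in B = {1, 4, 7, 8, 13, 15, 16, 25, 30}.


A \ B = elements in A but not in B
A = {11, 13, 27, 28}
B = {1, 4, 7, 8, 13, 15, 16, 25, 30}
Remove from A any elements in B
A \ B = {11, 27, 28}

A \ B = {11, 27, 28}


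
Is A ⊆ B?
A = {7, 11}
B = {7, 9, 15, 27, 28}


A ⊆ B means every element of A is in B.
Elements in A not in B: {11}
So A ⊄ B.

No, A ⊄ B


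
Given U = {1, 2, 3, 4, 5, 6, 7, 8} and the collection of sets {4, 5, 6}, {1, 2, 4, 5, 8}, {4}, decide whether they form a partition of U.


A partition requires: (1) non-empty parts, (2) pairwise disjoint, (3) union = U
Parts: {4, 5, 6}, {1, 2, 4, 5, 8}, {4}
Union of parts: {1, 2, 4, 5, 6, 8}
U = {1, 2, 3, 4, 5, 6, 7, 8}
All non-empty? True
Pairwise disjoint? False
Covers U? False

No, not a valid partition


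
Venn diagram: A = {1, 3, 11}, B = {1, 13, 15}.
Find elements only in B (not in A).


A = {1, 3, 11}
B = {1, 13, 15}
Region: only in B (not in A)
Elements: {13, 15}

Elements only in B (not in A): {13, 15}


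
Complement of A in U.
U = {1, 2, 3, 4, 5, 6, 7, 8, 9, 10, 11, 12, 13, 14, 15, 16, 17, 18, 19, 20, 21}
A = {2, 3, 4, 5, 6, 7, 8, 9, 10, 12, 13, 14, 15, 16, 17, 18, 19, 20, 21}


Aᶜ = U \ A = elements in U but not in A
U = {1, 2, 3, 4, 5, 6, 7, 8, 9, 10, 11, 12, 13, 14, 15, 16, 17, 18, 19, 20, 21}
A = {2, 3, 4, 5, 6, 7, 8, 9, 10, 12, 13, 14, 15, 16, 17, 18, 19, 20, 21}
Aᶜ = {1, 11}

Aᶜ = {1, 11}


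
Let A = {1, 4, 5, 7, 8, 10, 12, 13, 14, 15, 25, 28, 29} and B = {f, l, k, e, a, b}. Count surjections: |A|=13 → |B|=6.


n = |A| = 13, k = |B| = 6. Surjections via inclusion-exclusion:
S(n,k) = Σ(-1)^i × C(k,i) × (k-i)^n, i=0 to k
i=0: (-1)^0×C(6,0)×6^13 = 13060694016
i=1: (-1)^1×C(6,1)×5^13 = -7324218750
i=2: (-1)^2×C(6,2)×4^13 = 1006632960
i=3: (-1)^3×C(6,3)×3^13 = -31886460
i=4: (-1)^4×C(6,4)×2^13 = 122880
i=5: (-1)^5×C(6,5)×1^13 = -6
i=6: (-1)^6×C(6,6)×0^13 = 0
Total = 6711344640

Number of surjections = 6711344640


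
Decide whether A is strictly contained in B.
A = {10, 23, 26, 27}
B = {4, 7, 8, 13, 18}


A ⊂ B requires: A ⊆ B AND A ≠ B.
A ⊆ B? No
A ⊄ B, so A is not a proper subset.

No, A is not a proper subset of B


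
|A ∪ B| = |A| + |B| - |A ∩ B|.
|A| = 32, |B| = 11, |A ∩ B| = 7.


|A ∪ B| = |A| + |B| - |A ∩ B|
= 32 + 11 - 7
= 36

|A ∪ B| = 36


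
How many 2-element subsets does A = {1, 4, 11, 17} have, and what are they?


|A| = 4, so A has C(4,2) = 6 subsets of size 2.
Enumerate by choosing 2 elements from A at a time:
{1, 4}, {1, 11}, {1, 17}, {4, 11}, {4, 17}, {11, 17}

2-element subsets (6 total): {1, 4}, {1, 11}, {1, 17}, {4, 11}, {4, 17}, {11, 17}


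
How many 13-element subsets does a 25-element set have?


C(n,k) = n! / (k!(n-k)!)
C(25,13) = 25! / (13!12!)
= 5200300

C(25,13) = 5200300


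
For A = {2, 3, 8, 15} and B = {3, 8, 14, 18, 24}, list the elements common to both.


A ∩ B = elements in both A and B
A = {2, 3, 8, 15}
B = {3, 8, 14, 18, 24}
A ∩ B = {3, 8}

A ∩ B = {3, 8}


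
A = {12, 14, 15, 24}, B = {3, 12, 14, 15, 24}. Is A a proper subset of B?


A ⊂ B requires: A ⊆ B AND A ≠ B.
A ⊆ B? Yes
A = B? No
A ⊂ B: Yes (A is a proper subset of B)

Yes, A ⊂ B


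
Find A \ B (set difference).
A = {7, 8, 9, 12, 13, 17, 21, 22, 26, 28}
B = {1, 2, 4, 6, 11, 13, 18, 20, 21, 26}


A \ B = elements in A but not in B
A = {7, 8, 9, 12, 13, 17, 21, 22, 26, 28}
B = {1, 2, 4, 6, 11, 13, 18, 20, 21, 26}
Remove from A any elements in B
A \ B = {7, 8, 9, 12, 17, 22, 28}

A \ B = {7, 8, 9, 12, 17, 22, 28}


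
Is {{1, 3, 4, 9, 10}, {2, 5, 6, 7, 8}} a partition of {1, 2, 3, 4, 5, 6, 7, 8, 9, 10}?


A partition requires: (1) non-empty parts, (2) pairwise disjoint, (3) union = U
Parts: {1, 3, 4, 9, 10}, {2, 5, 6, 7, 8}
Union of parts: {1, 2, 3, 4, 5, 6, 7, 8, 9, 10}
U = {1, 2, 3, 4, 5, 6, 7, 8, 9, 10}
All non-empty? True
Pairwise disjoint? True
Covers U? True

Yes, valid partition


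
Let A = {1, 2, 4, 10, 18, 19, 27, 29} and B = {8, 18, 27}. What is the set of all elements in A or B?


A ∪ B = all elements in A or B (or both)
A = {1, 2, 4, 10, 18, 19, 27, 29}
B = {8, 18, 27}
A ∪ B = {1, 2, 4, 8, 10, 18, 19, 27, 29}

A ∪ B = {1, 2, 4, 8, 10, 18, 19, 27, 29}


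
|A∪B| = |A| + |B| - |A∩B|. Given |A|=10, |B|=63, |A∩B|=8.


|A ∪ B| = |A| + |B| - |A ∩ B|
= 10 + 63 - 8
= 65

|A ∪ B| = 65


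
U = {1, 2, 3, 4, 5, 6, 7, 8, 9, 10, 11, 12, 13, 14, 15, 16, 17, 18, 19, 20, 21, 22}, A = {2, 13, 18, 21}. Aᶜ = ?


Aᶜ = U \ A = elements in U but not in A
U = {1, 2, 3, 4, 5, 6, 7, 8, 9, 10, 11, 12, 13, 14, 15, 16, 17, 18, 19, 20, 21, 22}
A = {2, 13, 18, 21}
Aᶜ = {1, 3, 4, 5, 6, 7, 8, 9, 10, 11, 12, 14, 15, 16, 17, 19, 20, 22}

Aᶜ = {1, 3, 4, 5, 6, 7, 8, 9, 10, 11, 12, 14, 15, 16, 17, 19, 20, 22}


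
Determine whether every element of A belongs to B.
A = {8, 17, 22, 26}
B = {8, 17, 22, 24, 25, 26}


A ⊆ B means every element of A is in B.
All elements of A are in B.
So A ⊆ B.

Yes, A ⊆ B


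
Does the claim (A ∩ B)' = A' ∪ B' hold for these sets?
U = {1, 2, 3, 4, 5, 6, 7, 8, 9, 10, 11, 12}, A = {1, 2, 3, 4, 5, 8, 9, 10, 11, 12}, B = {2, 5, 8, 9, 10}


LHS: A ∩ B = {2, 5, 8, 9, 10}
(A ∩ B)' = U \ (A ∩ B) = {1, 3, 4, 6, 7, 11, 12}
A' = {6, 7}, B' = {1, 3, 4, 6, 7, 11, 12}
Claimed RHS: A' ∪ B' = {1, 3, 4, 6, 7, 11, 12}
Identity is VALID: LHS = RHS = {1, 3, 4, 6, 7, 11, 12} ✓

Identity is valid. (A ∩ B)' = A' ∪ B' = {1, 3, 4, 6, 7, 11, 12}


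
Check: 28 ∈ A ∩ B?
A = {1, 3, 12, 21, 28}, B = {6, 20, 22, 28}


A = {1, 3, 12, 21, 28}, B = {6, 20, 22, 28}
A ∩ B = elements in both A and B
A ∩ B = {28}
Checking if 28 ∈ A ∩ B
28 is in A ∩ B → True

28 ∈ A ∩ B


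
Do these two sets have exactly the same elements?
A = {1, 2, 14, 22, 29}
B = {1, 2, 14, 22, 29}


Two sets are equal iff they have exactly the same elements.
A = {1, 2, 14, 22, 29}
B = {1, 2, 14, 22, 29}
Same elements → A = B

Yes, A = B


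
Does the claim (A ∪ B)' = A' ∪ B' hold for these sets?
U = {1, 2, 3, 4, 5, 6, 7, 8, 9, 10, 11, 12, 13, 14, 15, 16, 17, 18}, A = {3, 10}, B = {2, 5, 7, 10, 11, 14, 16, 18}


LHS: A ∪ B = {2, 3, 5, 7, 10, 11, 14, 16, 18}
(A ∪ B)' = U \ (A ∪ B) = {1, 4, 6, 8, 9, 12, 13, 15, 17}
A' = {1, 2, 4, 5, 6, 7, 8, 9, 11, 12, 13, 14, 15, 16, 17, 18}, B' = {1, 3, 4, 6, 8, 9, 12, 13, 15, 17}
Claimed RHS: A' ∪ B' = {1, 2, 3, 4, 5, 6, 7, 8, 9, 11, 12, 13, 14, 15, 16, 17, 18}
Identity is INVALID: LHS = {1, 4, 6, 8, 9, 12, 13, 15, 17} but the RHS claimed here equals {1, 2, 3, 4, 5, 6, 7, 8, 9, 11, 12, 13, 14, 15, 16, 17, 18}. The correct form is (A ∪ B)' = A' ∩ B'.

Identity is invalid: (A ∪ B)' = {1, 4, 6, 8, 9, 12, 13, 15, 17} but A' ∪ B' = {1, 2, 3, 4, 5, 6, 7, 8, 9, 11, 12, 13, 14, 15, 16, 17, 18}. The correct De Morgan law is (A ∪ B)' = A' ∩ B'.


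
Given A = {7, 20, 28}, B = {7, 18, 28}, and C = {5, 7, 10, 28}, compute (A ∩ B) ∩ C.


A ∩ B = {7, 28}
(A ∩ B) ∩ C = {7, 28}

A ∩ B ∩ C = {7, 28}


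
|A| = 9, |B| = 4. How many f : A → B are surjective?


n = |A| = 9, k = |B| = 4. Surjections via inclusion-exclusion:
S(n,k) = Σ(-1)^i × C(k,i) × (k-i)^n, i=0 to k
i=0: (-1)^0×C(4,0)×4^9 = 262144
i=1: (-1)^1×C(4,1)×3^9 = -78732
i=2: (-1)^2×C(4,2)×2^9 = 3072
i=3: (-1)^3×C(4,3)×1^9 = -4
i=4: (-1)^4×C(4,4)×0^9 = 0
Total = 186480

Number of surjections = 186480


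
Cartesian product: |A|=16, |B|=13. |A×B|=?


|A × B| = |A| × |B|
= 16 × 13
= 208

|A × B| = 208


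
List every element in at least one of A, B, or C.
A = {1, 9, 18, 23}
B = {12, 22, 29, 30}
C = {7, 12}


A ∪ B = {1, 9, 12, 18, 22, 23, 29, 30}
(A ∪ B) ∪ C = {1, 7, 9, 12, 18, 22, 23, 29, 30}

A ∪ B ∪ C = {1, 7, 9, 12, 18, 22, 23, 29, 30}


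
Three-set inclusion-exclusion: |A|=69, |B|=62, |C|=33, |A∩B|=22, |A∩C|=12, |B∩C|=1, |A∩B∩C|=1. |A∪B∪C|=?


|A∪B∪C| = |A|+|B|+|C| - |A∩B|-|A∩C|-|B∩C| + |A∩B∩C|
= 69+62+33 - 22-12-1 + 1
= 164 - 35 + 1
= 130

|A ∪ B ∪ C| = 130


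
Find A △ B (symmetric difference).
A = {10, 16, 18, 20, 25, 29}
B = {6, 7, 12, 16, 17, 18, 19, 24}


A △ B = (A \ B) ∪ (B \ A) = elements in exactly one of A or B
A \ B = {10, 20, 25, 29}
B \ A = {6, 7, 12, 17, 19, 24}
A △ B = {6, 7, 10, 12, 17, 19, 20, 24, 25, 29}

A △ B = {6, 7, 10, 12, 17, 19, 20, 24, 25, 29}


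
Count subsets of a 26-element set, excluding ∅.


Total subsets = 2^n = 2^26 = 67108864
Non-empty subsets exclude the empty set: 2^n - 1
= 67108864 - 1
= 67108863

Number of non-empty subsets = 67108863


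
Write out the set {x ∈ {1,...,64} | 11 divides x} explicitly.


Checking each candidate:
Condition: multiples of 11 in {1,...,64}
Result = {11, 22, 33, 44, 55}

{11, 22, 33, 44, 55}


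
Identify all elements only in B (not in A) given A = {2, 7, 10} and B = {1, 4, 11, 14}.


A = {2, 7, 10}
B = {1, 4, 11, 14}
Region: only in B (not in A)
Elements: {1, 4, 11, 14}

Elements only in B (not in A): {1, 4, 11, 14}


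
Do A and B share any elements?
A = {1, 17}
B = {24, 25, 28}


Disjoint means A ∩ B = ∅.
A ∩ B = ∅
A ∩ B = ∅, so A and B are disjoint.

No — A and B share no elements (A ∩ B = ∅), so they are disjoint


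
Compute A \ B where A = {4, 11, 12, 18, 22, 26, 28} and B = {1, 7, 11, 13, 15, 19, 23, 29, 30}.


A \ B = elements in A but not in B
A = {4, 11, 12, 18, 22, 26, 28}
B = {1, 7, 11, 13, 15, 19, 23, 29, 30}
Remove from A any elements in B
A \ B = {4, 12, 18, 22, 26, 28}

A \ B = {4, 12, 18, 22, 26, 28}


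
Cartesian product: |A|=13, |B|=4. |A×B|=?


|A × B| = |A| × |B|
= 13 × 4
= 52

|A × B| = 52


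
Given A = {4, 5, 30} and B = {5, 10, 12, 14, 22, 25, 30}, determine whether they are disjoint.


Disjoint means A ∩ B = ∅.
A ∩ B = {5, 30}
A ∩ B ≠ ∅, so A and B are NOT disjoint.

No, A and B are not disjoint (A ∩ B = {5, 30})


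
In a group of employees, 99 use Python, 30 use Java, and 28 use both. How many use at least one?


|A ∪ B| = |A| + |B| - |A ∩ B|
= 99 + 30 - 28
= 101

|A ∪ B| = 101


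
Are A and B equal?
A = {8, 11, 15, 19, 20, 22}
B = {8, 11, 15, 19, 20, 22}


Two sets are equal iff they have exactly the same elements.
A = {8, 11, 15, 19, 20, 22}
B = {8, 11, 15, 19, 20, 22}
Same elements → A = B

Yes, A = B


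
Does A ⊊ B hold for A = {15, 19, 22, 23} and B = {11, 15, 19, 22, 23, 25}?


A ⊂ B requires: A ⊆ B AND A ≠ B.
A ⊆ B? Yes
A = B? No
A ⊂ B: Yes (A is a proper subset of B)

Yes, A ⊂ B


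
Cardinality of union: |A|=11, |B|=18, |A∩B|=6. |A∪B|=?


|A ∪ B| = |A| + |B| - |A ∩ B|
= 11 + 18 - 6
= 23

|A ∪ B| = 23


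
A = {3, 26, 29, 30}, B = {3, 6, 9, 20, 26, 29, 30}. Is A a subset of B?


A ⊆ B means every element of A is in B.
All elements of A are in B.
So A ⊆ B.

Yes, A ⊆ B


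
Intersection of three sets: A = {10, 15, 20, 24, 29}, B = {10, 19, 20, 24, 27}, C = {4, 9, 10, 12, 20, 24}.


A ∩ B = {10, 20, 24}
(A ∩ B) ∩ C = {10, 20, 24}

A ∩ B ∩ C = {10, 20, 24}


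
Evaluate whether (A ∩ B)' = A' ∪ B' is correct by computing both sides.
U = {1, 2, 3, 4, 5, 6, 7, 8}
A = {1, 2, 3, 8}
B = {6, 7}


LHS: A ∩ B = ∅
(A ∩ B)' = U \ (A ∩ B) = {1, 2, 3, 4, 5, 6, 7, 8}
A' = {4, 5, 6, 7}, B' = {1, 2, 3, 4, 5, 8}
Claimed RHS: A' ∪ B' = {1, 2, 3, 4, 5, 6, 7, 8}
Identity is VALID: LHS = RHS = {1, 2, 3, 4, 5, 6, 7, 8} ✓

Identity is valid. (A ∩ B)' = A' ∪ B' = {1, 2, 3, 4, 5, 6, 7, 8}


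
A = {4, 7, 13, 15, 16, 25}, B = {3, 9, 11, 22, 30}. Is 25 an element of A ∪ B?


A = {4, 7, 13, 15, 16, 25}, B = {3, 9, 11, 22, 30}
A ∪ B = all elements in A or B
A ∪ B = {3, 4, 7, 9, 11, 13, 15, 16, 22, 25, 30}
Checking if 25 ∈ A ∪ B
25 is in A ∪ B → True

25 ∈ A ∪ B


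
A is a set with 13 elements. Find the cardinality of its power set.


Number of subsets = 2^n
= 2^13
= 8192

|P(A)| = 8192


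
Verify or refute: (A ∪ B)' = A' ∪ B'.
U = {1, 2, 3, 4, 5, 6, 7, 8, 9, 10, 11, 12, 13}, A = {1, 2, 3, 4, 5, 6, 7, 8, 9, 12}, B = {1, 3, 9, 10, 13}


LHS: A ∪ B = {1, 2, 3, 4, 5, 6, 7, 8, 9, 10, 12, 13}
(A ∪ B)' = U \ (A ∪ B) = {11}
A' = {10, 11, 13}, B' = {2, 4, 5, 6, 7, 8, 11, 12}
Claimed RHS: A' ∪ B' = {2, 4, 5, 6, 7, 8, 10, 11, 12, 13}
Identity is INVALID: LHS = {11} but the RHS claimed here equals {2, 4, 5, 6, 7, 8, 10, 11, 12, 13}. The correct form is (A ∪ B)' = A' ∩ B'.

Identity is invalid: (A ∪ B)' = {11} but A' ∪ B' = {2, 4, 5, 6, 7, 8, 10, 11, 12, 13}. The correct De Morgan law is (A ∪ B)' = A' ∩ B'.


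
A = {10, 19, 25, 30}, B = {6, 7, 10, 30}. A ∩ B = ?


A ∩ B = elements in both A and B
A = {10, 19, 25, 30}
B = {6, 7, 10, 30}
A ∩ B = {10, 30}

A ∩ B = {10, 30}


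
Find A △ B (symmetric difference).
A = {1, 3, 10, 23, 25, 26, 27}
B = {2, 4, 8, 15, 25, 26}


A △ B = (A \ B) ∪ (B \ A) = elements in exactly one of A or B
A \ B = {1, 3, 10, 23, 27}
B \ A = {2, 4, 8, 15}
A △ B = {1, 2, 3, 4, 8, 10, 15, 23, 27}

A △ B = {1, 2, 3, 4, 8, 10, 15, 23, 27}


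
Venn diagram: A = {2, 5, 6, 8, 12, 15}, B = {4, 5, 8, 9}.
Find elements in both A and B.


A = {2, 5, 6, 8, 12, 15}
B = {4, 5, 8, 9}
Region: in both A and B
Elements: {5, 8}

Elements in both A and B: {5, 8}


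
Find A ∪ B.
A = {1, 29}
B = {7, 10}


A ∪ B = all elements in A or B (or both)
A = {1, 29}
B = {7, 10}
A ∪ B = {1, 7, 10, 29}

A ∪ B = {1, 7, 10, 29}


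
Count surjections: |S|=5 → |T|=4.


n = |S| = 5, k = |T| = 4. Surjections via inclusion-exclusion:
S(n,k) = Σ(-1)^i × C(k,i) × (k-i)^n, i=0 to k
i=0: (-1)^0×C(4,0)×4^5 = 1024
i=1: (-1)^1×C(4,1)×3^5 = -972
i=2: (-1)^2×C(4,2)×2^5 = 192
i=3: (-1)^3×C(4,3)×1^5 = -4
i=4: (-1)^4×C(4,4)×0^5 = 0
Total = 240

Number of surjections = 240


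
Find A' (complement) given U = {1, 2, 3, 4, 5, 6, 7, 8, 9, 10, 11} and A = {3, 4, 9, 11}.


Aᶜ = U \ A = elements in U but not in A
U = {1, 2, 3, 4, 5, 6, 7, 8, 9, 10, 11}
A = {3, 4, 9, 11}
Aᶜ = {1, 2, 5, 6, 7, 8, 10}

Aᶜ = {1, 2, 5, 6, 7, 8, 10}


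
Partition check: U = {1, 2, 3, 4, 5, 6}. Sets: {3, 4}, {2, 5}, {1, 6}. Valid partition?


A partition requires: (1) non-empty parts, (2) pairwise disjoint, (3) union = U
Parts: {3, 4}, {2, 5}, {1, 6}
Union of parts: {1, 2, 3, 4, 5, 6}
U = {1, 2, 3, 4, 5, 6}
All non-empty? True
Pairwise disjoint? True
Covers U? True

Yes, valid partition


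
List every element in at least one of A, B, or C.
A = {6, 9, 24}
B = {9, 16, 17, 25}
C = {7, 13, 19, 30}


A ∪ B = {6, 9, 16, 17, 24, 25}
(A ∪ B) ∪ C = {6, 7, 9, 13, 16, 17, 19, 24, 25, 30}

A ∪ B ∪ C = {6, 7, 9, 13, 16, 17, 19, 24, 25, 30}


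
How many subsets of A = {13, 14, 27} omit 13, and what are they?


A subset of A that omits 13 is a subset of A \ {13}, so there are 2^(n-1) = 2^2 = 4 of them.
Subsets excluding 13: ∅, {14}, {27}, {14, 27}

Subsets excluding 13 (4 total): ∅, {14}, {27}, {14, 27}


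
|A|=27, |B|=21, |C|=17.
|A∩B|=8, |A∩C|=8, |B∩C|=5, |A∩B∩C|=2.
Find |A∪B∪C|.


|A∪B∪C| = |A|+|B|+|C| - |A∩B|-|A∩C|-|B∩C| + |A∩B∩C|
= 27+21+17 - 8-8-5 + 2
= 65 - 21 + 2
= 46

|A ∪ B ∪ C| = 46


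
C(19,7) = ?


C(n,k) = n! / (k!(n-k)!)
C(19,7) = 19! / (7!12!)
= 50388

C(19,7) = 50388


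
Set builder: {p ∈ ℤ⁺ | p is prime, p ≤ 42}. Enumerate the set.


Checking each candidate:
Condition: primes ≤ 42
Result = {2, 3, 5, 7, 11, 13, 17, 19, 23, 29, 31, 37, 41}

{2, 3, 5, 7, 11, 13, 17, 19, 23, 29, 31, 37, 41}


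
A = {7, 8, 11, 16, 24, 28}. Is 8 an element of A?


A = {7, 8, 11, 16, 24, 28}
Checking if 8 is in A
8 is in A → True

8 ∈ A


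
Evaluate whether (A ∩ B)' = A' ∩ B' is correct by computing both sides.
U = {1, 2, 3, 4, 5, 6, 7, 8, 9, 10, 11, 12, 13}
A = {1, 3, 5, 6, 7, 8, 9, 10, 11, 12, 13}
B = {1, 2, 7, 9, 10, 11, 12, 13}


LHS: A ∩ B = {1, 7, 9, 10, 11, 12, 13}
(A ∩ B)' = U \ (A ∩ B) = {2, 3, 4, 5, 6, 8}
A' = {2, 4}, B' = {3, 4, 5, 6, 8}
Claimed RHS: A' ∩ B' = {4}
Identity is INVALID: LHS = {2, 3, 4, 5, 6, 8} but the RHS claimed here equals {4}. The correct form is (A ∩ B)' = A' ∪ B'.

Identity is invalid: (A ∩ B)' = {2, 3, 4, 5, 6, 8} but A' ∩ B' = {4}. The correct De Morgan law is (A ∩ B)' = A' ∪ B'.


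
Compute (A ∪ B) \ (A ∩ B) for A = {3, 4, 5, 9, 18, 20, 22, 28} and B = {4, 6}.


A △ B = (A \ B) ∪ (B \ A) = elements in exactly one of A or B
A \ B = {3, 5, 9, 18, 20, 22, 28}
B \ A = {6}
A △ B = {3, 5, 6, 9, 18, 20, 22, 28}

A △ B = {3, 5, 6, 9, 18, 20, 22, 28}


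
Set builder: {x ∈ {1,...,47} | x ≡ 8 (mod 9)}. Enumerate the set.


Checking each candidate:
Condition: x in {1,...,47} with x ≡ 8 (mod 9)
Result = {8, 17, 26, 35, 44}

{8, 17, 26, 35, 44}


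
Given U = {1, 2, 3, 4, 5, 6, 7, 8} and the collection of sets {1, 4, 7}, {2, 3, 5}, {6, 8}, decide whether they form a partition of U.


A partition requires: (1) non-empty parts, (2) pairwise disjoint, (3) union = U
Parts: {1, 4, 7}, {2, 3, 5}, {6, 8}
Union of parts: {1, 2, 3, 4, 5, 6, 7, 8}
U = {1, 2, 3, 4, 5, 6, 7, 8}
All non-empty? True
Pairwise disjoint? True
Covers U? True

Yes, valid partition


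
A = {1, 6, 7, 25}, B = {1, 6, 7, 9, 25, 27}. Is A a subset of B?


A ⊆ B means every element of A is in B.
All elements of A are in B.
So A ⊆ B.

Yes, A ⊆ B


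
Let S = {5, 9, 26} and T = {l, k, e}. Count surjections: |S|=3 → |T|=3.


n = |S| = 3, k = |T| = 3. Surjections via inclusion-exclusion:
S(n,k) = Σ(-1)^i × C(k,i) × (k-i)^n, i=0 to k
i=0: (-1)^0×C(3,0)×3^3 = 27
i=1: (-1)^1×C(3,1)×2^3 = -24
i=2: (-1)^2×C(3,2)×1^3 = 3
i=3: (-1)^3×C(3,3)×0^3 = 0
Total = 6

Number of surjections = 6


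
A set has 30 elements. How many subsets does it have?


Number of subsets = 2^n
= 2^30
= 1073741824

|P(A)| = 1073741824


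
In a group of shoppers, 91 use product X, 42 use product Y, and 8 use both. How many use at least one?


|A ∪ B| = |A| + |B| - |A ∩ B|
= 91 + 42 - 8
= 125

|A ∪ B| = 125


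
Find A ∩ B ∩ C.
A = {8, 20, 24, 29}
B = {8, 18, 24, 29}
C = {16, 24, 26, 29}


A ∩ B = {8, 24, 29}
(A ∩ B) ∩ C = {24, 29}

A ∩ B ∩ C = {24, 29}


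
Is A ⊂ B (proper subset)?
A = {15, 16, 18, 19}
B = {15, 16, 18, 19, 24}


A ⊂ B requires: A ⊆ B AND A ≠ B.
A ⊆ B? Yes
A = B? No
A ⊂ B: Yes (A is a proper subset of B)

Yes, A ⊂ B


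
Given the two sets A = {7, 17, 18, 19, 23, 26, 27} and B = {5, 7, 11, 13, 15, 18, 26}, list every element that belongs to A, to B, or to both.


A ∪ B = all elements in A or B (or both)
A = {7, 17, 18, 19, 23, 26, 27}
B = {5, 7, 11, 13, 15, 18, 26}
A ∪ B = {5, 7, 11, 13, 15, 17, 18, 19, 23, 26, 27}

A ∪ B = {5, 7, 11, 13, 15, 17, 18, 19, 23, 26, 27}


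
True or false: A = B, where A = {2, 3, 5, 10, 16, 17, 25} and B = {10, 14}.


Two sets are equal iff they have exactly the same elements.
A = {2, 3, 5, 10, 16, 17, 25}
B = {10, 14}
Differences: {2, 3, 5, 14, 16, 17, 25}
A ≠ B

No, A ≠ B


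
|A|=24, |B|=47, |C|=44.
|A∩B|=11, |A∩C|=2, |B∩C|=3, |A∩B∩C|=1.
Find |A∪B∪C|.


|A∪B∪C| = |A|+|B|+|C| - |A∩B|-|A∩C|-|B∩C| + |A∩B∩C|
= 24+47+44 - 11-2-3 + 1
= 115 - 16 + 1
= 100

|A ∪ B ∪ C| = 100


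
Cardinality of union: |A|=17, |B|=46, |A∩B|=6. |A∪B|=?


|A ∪ B| = |A| + |B| - |A ∩ B|
= 17 + 46 - 6
= 57

|A ∪ B| = 57


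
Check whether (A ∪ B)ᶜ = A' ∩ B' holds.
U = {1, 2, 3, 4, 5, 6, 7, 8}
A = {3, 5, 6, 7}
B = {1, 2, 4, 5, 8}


LHS: A ∪ B = {1, 2, 3, 4, 5, 6, 7, 8}
(A ∪ B)' = U \ (A ∪ B) = ∅
A' = {1, 2, 4, 8}, B' = {3, 6, 7}
Claimed RHS: A' ∩ B' = ∅
Identity is VALID: LHS = RHS = ∅ ✓

Identity is valid. (A ∪ B)' = A' ∩ B' = ∅


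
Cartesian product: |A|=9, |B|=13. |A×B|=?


|A × B| = |A| × |B|
= 9 × 13
= 117

|A × B| = 117


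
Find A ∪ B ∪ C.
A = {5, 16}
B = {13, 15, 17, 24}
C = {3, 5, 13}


A ∪ B = {5, 13, 15, 16, 17, 24}
(A ∪ B) ∪ C = {3, 5, 13, 15, 16, 17, 24}

A ∪ B ∪ C = {3, 5, 13, 15, 16, 17, 24}


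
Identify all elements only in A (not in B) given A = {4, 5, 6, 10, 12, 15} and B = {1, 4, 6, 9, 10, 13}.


A = {4, 5, 6, 10, 12, 15}
B = {1, 4, 6, 9, 10, 13}
Region: only in A (not in B)
Elements: {5, 12, 15}

Elements only in A (not in B): {5, 12, 15}


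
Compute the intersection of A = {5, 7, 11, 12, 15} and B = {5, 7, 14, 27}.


A ∩ B = elements in both A and B
A = {5, 7, 11, 12, 15}
B = {5, 7, 14, 27}
A ∩ B = {5, 7}

A ∩ B = {5, 7}


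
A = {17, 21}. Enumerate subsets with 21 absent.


A subset of A that omits 21 is a subset of A \ {21}, so there are 2^(n-1) = 2^1 = 2 of them.
Subsets excluding 21: ∅, {17}

Subsets excluding 21 (2 total): ∅, {17}


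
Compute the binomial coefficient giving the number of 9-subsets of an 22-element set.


C(n,k) = n! / (k!(n-k)!)
C(22,9) = 22! / (9!13!)
= 497420

C(22,9) = 497420


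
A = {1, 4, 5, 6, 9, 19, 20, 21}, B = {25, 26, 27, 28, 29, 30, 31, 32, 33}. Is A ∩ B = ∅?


Disjoint means A ∩ B = ∅.
A ∩ B = ∅
A ∩ B = ∅, so A and B are disjoint.

Yes, A and B are disjoint


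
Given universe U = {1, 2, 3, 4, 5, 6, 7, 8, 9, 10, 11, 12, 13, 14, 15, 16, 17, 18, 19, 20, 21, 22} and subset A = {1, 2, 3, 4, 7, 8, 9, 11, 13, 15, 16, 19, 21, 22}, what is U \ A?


Aᶜ = U \ A = elements in U but not in A
U = {1, 2, 3, 4, 5, 6, 7, 8, 9, 10, 11, 12, 13, 14, 15, 16, 17, 18, 19, 20, 21, 22}
A = {1, 2, 3, 4, 7, 8, 9, 11, 13, 15, 16, 19, 21, 22}
Aᶜ = {5, 6, 10, 12, 14, 17, 18, 20}

Aᶜ = {5, 6, 10, 12, 14, 17, 18, 20}


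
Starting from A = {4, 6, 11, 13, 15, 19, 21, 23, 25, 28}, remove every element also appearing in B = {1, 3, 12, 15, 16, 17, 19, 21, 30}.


A \ B = elements in A but not in B
A = {4, 6, 11, 13, 15, 19, 21, 23, 25, 28}
B = {1, 3, 12, 15, 16, 17, 19, 21, 30}
Remove from A any elements in B
A \ B = {4, 6, 11, 13, 23, 25, 28}

A \ B = {4, 6, 11, 13, 23, 25, 28}


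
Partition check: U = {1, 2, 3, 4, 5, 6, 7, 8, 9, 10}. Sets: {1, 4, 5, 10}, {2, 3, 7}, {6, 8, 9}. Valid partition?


A partition requires: (1) non-empty parts, (2) pairwise disjoint, (3) union = U
Parts: {1, 4, 5, 10}, {2, 3, 7}, {6, 8, 9}
Union of parts: {1, 2, 3, 4, 5, 6, 7, 8, 9, 10}
U = {1, 2, 3, 4, 5, 6, 7, 8, 9, 10}
All non-empty? True
Pairwise disjoint? True
Covers U? True

Yes, valid partition


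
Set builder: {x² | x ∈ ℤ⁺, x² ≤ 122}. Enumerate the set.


Checking each candidate:
Condition: positive perfect squares ≤ 122
Result = {1, 4, 9, 16, 25, 36, 49, 64, 81, 100, 121}

{1, 4, 9, 16, 25, 36, 49, 64, 81, 100, 121}


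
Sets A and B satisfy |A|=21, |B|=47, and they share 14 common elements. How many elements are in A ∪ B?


|A ∪ B| = |A| + |B| - |A ∩ B|
= 21 + 47 - 14
= 54

|A ∪ B| = 54


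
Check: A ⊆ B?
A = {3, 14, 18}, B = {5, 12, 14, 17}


A ⊆ B means every element of A is in B.
Elements in A not in B: {3, 18}
So A ⊄ B.

No, A ⊄ B


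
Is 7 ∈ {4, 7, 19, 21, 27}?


A = {4, 7, 19, 21, 27}
Checking if 7 is in A
7 is in A → True

7 ∈ A


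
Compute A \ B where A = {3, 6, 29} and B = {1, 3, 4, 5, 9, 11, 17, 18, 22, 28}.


A \ B = elements in A but not in B
A = {3, 6, 29}
B = {1, 3, 4, 5, 9, 11, 17, 18, 22, 28}
Remove from A any elements in B
A \ B = {6, 29}

A \ B = {6, 29}


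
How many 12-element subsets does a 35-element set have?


C(n,k) = n! / (k!(n-k)!)
C(35,12) = 35! / (12!23!)
= 834451800

C(35,12) = 834451800


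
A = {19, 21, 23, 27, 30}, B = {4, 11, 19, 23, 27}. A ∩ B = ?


A ∩ B = elements in both A and B
A = {19, 21, 23, 27, 30}
B = {4, 11, 19, 23, 27}
A ∩ B = {19, 23, 27}

A ∩ B = {19, 23, 27}


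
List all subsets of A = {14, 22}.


|A| = 2, so |P(A)| = 2^2 = 4
Enumerate subsets by cardinality (0 to 2):
∅, {14}, {22}, {14, 22}

P(A) has 4 subsets: ∅, {14}, {22}, {14, 22}


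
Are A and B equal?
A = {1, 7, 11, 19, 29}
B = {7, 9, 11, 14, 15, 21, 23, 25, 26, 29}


Two sets are equal iff they have exactly the same elements.
A = {1, 7, 11, 19, 29}
B = {7, 9, 11, 14, 15, 21, 23, 25, 26, 29}
Differences: {1, 9, 14, 15, 19, 21, 23, 25, 26}
A ≠ B

No, A ≠ B


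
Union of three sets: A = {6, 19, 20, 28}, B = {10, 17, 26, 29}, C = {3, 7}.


A ∪ B = {6, 10, 17, 19, 20, 26, 28, 29}
(A ∪ B) ∪ C = {3, 6, 7, 10, 17, 19, 20, 26, 28, 29}

A ∪ B ∪ C = {3, 6, 7, 10, 17, 19, 20, 26, 28, 29}


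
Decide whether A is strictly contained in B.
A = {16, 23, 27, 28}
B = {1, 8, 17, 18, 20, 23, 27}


A ⊂ B requires: A ⊆ B AND A ≠ B.
A ⊆ B? No
A ⊄ B, so A is not a proper subset.

No, A is not a proper subset of B


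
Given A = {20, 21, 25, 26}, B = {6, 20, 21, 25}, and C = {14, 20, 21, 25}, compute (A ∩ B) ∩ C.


A ∩ B = {20, 21, 25}
(A ∩ B) ∩ C = {20, 21, 25}

A ∩ B ∩ C = {20, 21, 25}


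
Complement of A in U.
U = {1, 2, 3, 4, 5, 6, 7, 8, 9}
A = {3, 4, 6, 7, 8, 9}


Aᶜ = U \ A = elements in U but not in A
U = {1, 2, 3, 4, 5, 6, 7, 8, 9}
A = {3, 4, 6, 7, 8, 9}
Aᶜ = {1, 2, 5}

Aᶜ = {1, 2, 5}


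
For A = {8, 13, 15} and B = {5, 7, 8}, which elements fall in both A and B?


A = {8, 13, 15}
B = {5, 7, 8}
Region: in both A and B
Elements: {8}

Elements in both A and B: {8}


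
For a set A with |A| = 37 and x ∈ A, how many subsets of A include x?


Subsets of A containing x correspond to subsets of A \ {x}, which has 36 elements.
Count = 2^(n-1) = 2^36
= 68719476736

Number of subsets containing x = 68719476736


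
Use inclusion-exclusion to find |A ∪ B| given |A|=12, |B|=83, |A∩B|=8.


|A ∪ B| = |A| + |B| - |A ∩ B|
= 12 + 83 - 8
= 87

|A ∪ B| = 87


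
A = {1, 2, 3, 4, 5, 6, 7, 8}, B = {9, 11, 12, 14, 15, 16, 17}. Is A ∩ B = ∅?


Disjoint means A ∩ B = ∅.
A ∩ B = ∅
A ∩ B = ∅, so A and B are disjoint.

Yes, A and B are disjoint


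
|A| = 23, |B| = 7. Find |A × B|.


|A × B| = |A| × |B|
= 23 × 7
= 161

|A × B| = 161


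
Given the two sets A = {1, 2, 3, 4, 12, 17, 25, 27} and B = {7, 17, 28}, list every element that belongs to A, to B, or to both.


A ∪ B = all elements in A or B (or both)
A = {1, 2, 3, 4, 12, 17, 25, 27}
B = {7, 17, 28}
A ∪ B = {1, 2, 3, 4, 7, 12, 17, 25, 27, 28}

A ∪ B = {1, 2, 3, 4, 7, 12, 17, 25, 27, 28}


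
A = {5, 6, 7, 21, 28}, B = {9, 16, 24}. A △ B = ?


A △ B = (A \ B) ∪ (B \ A) = elements in exactly one of A or B
A \ B = {5, 6, 7, 21, 28}
B \ A = {9, 16, 24}
A △ B = {5, 6, 7, 9, 16, 21, 24, 28}

A △ B = {5, 6, 7, 9, 16, 21, 24, 28}


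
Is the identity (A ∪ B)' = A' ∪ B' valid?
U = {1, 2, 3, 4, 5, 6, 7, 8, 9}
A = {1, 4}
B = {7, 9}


LHS: A ∪ B = {1, 4, 7, 9}
(A ∪ B)' = U \ (A ∪ B) = {2, 3, 5, 6, 8}
A' = {2, 3, 5, 6, 7, 8, 9}, B' = {1, 2, 3, 4, 5, 6, 8}
Claimed RHS: A' ∪ B' = {1, 2, 3, 4, 5, 6, 7, 8, 9}
Identity is INVALID: LHS = {2, 3, 5, 6, 8} but the RHS claimed here equals {1, 2, 3, 4, 5, 6, 7, 8, 9}. The correct form is (A ∪ B)' = A' ∩ B'.

Identity is invalid: (A ∪ B)' = {2, 3, 5, 6, 8} but A' ∪ B' = {1, 2, 3, 4, 5, 6, 7, 8, 9}. The correct De Morgan law is (A ∪ B)' = A' ∩ B'.


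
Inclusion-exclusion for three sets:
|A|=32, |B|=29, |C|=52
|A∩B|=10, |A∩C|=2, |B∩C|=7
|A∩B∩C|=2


|A∪B∪C| = |A|+|B|+|C| - |A∩B|-|A∩C|-|B∩C| + |A∩B∩C|
= 32+29+52 - 10-2-7 + 2
= 113 - 19 + 2
= 96

|A ∪ B ∪ C| = 96


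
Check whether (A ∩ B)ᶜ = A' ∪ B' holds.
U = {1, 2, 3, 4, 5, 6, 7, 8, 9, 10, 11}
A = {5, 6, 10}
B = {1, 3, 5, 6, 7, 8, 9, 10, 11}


LHS: A ∩ B = {5, 6, 10}
(A ∩ B)' = U \ (A ∩ B) = {1, 2, 3, 4, 7, 8, 9, 11}
A' = {1, 2, 3, 4, 7, 8, 9, 11}, B' = {2, 4}
Claimed RHS: A' ∪ B' = {1, 2, 3, 4, 7, 8, 9, 11}
Identity is VALID: LHS = RHS = {1, 2, 3, 4, 7, 8, 9, 11} ✓

Identity is valid. (A ∩ B)' = A' ∪ B' = {1, 2, 3, 4, 7, 8, 9, 11}


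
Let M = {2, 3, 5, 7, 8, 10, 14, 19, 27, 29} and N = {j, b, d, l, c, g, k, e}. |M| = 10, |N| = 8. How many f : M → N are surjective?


n = |M| = 10, k = |N| = 8. Surjections via inclusion-exclusion:
S(n,k) = Σ(-1)^i × C(k,i) × (k-i)^n, i=0 to k
i=0: (-1)^0×C(8,0)×8^10 = 1073741824
i=1: (-1)^1×C(8,1)×7^10 = -2259801992
i=2: (-1)^2×C(8,2)×6^10 = 1693052928
i=3: (-1)^3×C(8,3)×5^10 = -546875000
i=4: (-1)^4×C(8,4)×4^10 = 73400320
i=5: (-1)^5×C(8,5)×3^10 = -3306744
i=6: (-1)^6×C(8,6)×2^10 = 28672
i=7: (-1)^7×C(8,7)×1^10 = -8
i=8: (-1)^8×C(8,8)×0^10 = 0
Total = 30240000

Number of surjections = 30240000


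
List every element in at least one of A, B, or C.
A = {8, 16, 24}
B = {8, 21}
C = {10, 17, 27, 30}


A ∪ B = {8, 16, 21, 24}
(A ∪ B) ∪ C = {8, 10, 16, 17, 21, 24, 27, 30}

A ∪ B ∪ C = {8, 10, 16, 17, 21, 24, 27, 30}


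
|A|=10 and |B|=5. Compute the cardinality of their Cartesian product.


|A × B| = |A| × |B|
= 10 × 5
= 50

|A × B| = 50


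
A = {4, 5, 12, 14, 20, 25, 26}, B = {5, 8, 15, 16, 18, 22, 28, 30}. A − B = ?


A \ B = elements in A but not in B
A = {4, 5, 12, 14, 20, 25, 26}
B = {5, 8, 15, 16, 18, 22, 28, 30}
Remove from A any elements in B
A \ B = {4, 12, 14, 20, 25, 26}

A \ B = {4, 12, 14, 20, 25, 26}


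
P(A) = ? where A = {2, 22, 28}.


|A| = 3, so |P(A)| = 2^3 = 8
Enumerate subsets by cardinality (0 to 3):
∅, {2}, {22}, {28}, {2, 22}, {2, 28}, {22, 28}, {2, 22, 28}

P(A) has 8 subsets: ∅, {2}, {22}, {28}, {2, 22}, {2, 28}, {22, 28}, {2, 22, 28}


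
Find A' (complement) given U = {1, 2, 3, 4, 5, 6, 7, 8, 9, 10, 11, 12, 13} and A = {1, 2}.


Aᶜ = U \ A = elements in U but not in A
U = {1, 2, 3, 4, 5, 6, 7, 8, 9, 10, 11, 12, 13}
A = {1, 2}
Aᶜ = {3, 4, 5, 6, 7, 8, 9, 10, 11, 12, 13}

Aᶜ = {3, 4, 5, 6, 7, 8, 9, 10, 11, 12, 13}


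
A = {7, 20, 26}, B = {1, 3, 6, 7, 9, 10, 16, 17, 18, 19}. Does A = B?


Two sets are equal iff they have exactly the same elements.
A = {7, 20, 26}
B = {1, 3, 6, 7, 9, 10, 16, 17, 18, 19}
Differences: {1, 3, 6, 9, 10, 16, 17, 18, 19, 20, 26}
A ≠ B

No, A ≠ B


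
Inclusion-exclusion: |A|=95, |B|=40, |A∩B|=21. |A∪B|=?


|A ∪ B| = |A| + |B| - |A ∩ B|
= 95 + 40 - 21
= 114

|A ∪ B| = 114


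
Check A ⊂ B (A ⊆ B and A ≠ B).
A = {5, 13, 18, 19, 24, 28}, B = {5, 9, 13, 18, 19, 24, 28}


A ⊂ B requires: A ⊆ B AND A ≠ B.
A ⊆ B? Yes
A = B? No
A ⊂ B: Yes (A is a proper subset of B)

Yes, A ⊂ B


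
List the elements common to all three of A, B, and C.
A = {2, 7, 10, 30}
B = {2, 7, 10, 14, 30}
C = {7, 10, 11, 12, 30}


A ∩ B = {2, 7, 10, 30}
(A ∩ B) ∩ C = {7, 10, 30}

A ∩ B ∩ C = {7, 10, 30}


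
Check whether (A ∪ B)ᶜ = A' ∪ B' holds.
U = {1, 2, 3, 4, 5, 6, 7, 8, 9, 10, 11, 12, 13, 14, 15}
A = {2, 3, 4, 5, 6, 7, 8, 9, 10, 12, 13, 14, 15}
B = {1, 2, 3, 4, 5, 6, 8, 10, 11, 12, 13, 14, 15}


LHS: A ∪ B = {1, 2, 3, 4, 5, 6, 7, 8, 9, 10, 11, 12, 13, 14, 15}
(A ∪ B)' = U \ (A ∪ B) = ∅
A' = {1, 11}, B' = {7, 9}
Claimed RHS: A' ∪ B' = {1, 7, 9, 11}
Identity is INVALID: LHS = ∅ but the RHS claimed here equals {1, 7, 9, 11}. The correct form is (A ∪ B)' = A' ∩ B'.

Identity is invalid: (A ∪ B)' = ∅ but A' ∪ B' = {1, 7, 9, 11}. The correct De Morgan law is (A ∪ B)' = A' ∩ B'.


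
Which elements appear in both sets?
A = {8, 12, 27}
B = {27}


A ∩ B = elements in both A and B
A = {8, 12, 27}
B = {27}
A ∩ B = {27}

A ∩ B = {27}


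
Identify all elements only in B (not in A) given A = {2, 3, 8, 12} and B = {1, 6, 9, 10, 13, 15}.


A = {2, 3, 8, 12}
B = {1, 6, 9, 10, 13, 15}
Region: only in B (not in A)
Elements: {1, 6, 9, 10, 13, 15}

Elements only in B (not in A): {1, 6, 9, 10, 13, 15}


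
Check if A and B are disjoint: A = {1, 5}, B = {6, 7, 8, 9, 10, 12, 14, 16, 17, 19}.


Disjoint means A ∩ B = ∅.
A ∩ B = ∅
A ∩ B = ∅, so A and B are disjoint.

Yes, A and B are disjoint


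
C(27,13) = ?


C(n,k) = n! / (k!(n-k)!)
C(27,13) = 27! / (13!14!)
= 20058300

C(27,13) = 20058300
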